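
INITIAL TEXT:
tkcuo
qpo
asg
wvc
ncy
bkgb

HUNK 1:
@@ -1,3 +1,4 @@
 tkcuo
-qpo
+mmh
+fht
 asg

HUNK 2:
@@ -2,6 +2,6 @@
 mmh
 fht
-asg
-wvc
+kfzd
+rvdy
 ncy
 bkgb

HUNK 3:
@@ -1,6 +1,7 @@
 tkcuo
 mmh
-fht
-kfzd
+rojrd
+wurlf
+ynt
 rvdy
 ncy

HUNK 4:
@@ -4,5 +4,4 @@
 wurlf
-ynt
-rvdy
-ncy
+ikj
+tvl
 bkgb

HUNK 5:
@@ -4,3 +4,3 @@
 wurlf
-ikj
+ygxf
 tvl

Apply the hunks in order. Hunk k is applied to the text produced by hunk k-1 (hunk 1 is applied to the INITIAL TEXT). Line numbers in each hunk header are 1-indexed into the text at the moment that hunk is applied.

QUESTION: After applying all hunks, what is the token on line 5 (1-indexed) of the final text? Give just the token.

Answer: ygxf

Derivation:
Hunk 1: at line 1 remove [qpo] add [mmh,fht] -> 7 lines: tkcuo mmh fht asg wvc ncy bkgb
Hunk 2: at line 2 remove [asg,wvc] add [kfzd,rvdy] -> 7 lines: tkcuo mmh fht kfzd rvdy ncy bkgb
Hunk 3: at line 1 remove [fht,kfzd] add [rojrd,wurlf,ynt] -> 8 lines: tkcuo mmh rojrd wurlf ynt rvdy ncy bkgb
Hunk 4: at line 4 remove [ynt,rvdy,ncy] add [ikj,tvl] -> 7 lines: tkcuo mmh rojrd wurlf ikj tvl bkgb
Hunk 5: at line 4 remove [ikj] add [ygxf] -> 7 lines: tkcuo mmh rojrd wurlf ygxf tvl bkgb
Final line 5: ygxf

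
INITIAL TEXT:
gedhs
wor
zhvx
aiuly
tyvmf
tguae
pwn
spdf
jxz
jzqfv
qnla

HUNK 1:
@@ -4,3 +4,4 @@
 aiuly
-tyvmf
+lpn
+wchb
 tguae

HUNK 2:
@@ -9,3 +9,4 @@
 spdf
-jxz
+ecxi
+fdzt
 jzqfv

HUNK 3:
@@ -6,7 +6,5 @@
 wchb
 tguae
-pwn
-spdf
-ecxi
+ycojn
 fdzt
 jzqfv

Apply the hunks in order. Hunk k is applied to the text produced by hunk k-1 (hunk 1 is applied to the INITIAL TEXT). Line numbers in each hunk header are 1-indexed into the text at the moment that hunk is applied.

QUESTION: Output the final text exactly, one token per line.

Hunk 1: at line 4 remove [tyvmf] add [lpn,wchb] -> 12 lines: gedhs wor zhvx aiuly lpn wchb tguae pwn spdf jxz jzqfv qnla
Hunk 2: at line 9 remove [jxz] add [ecxi,fdzt] -> 13 lines: gedhs wor zhvx aiuly lpn wchb tguae pwn spdf ecxi fdzt jzqfv qnla
Hunk 3: at line 6 remove [pwn,spdf,ecxi] add [ycojn] -> 11 lines: gedhs wor zhvx aiuly lpn wchb tguae ycojn fdzt jzqfv qnla

Answer: gedhs
wor
zhvx
aiuly
lpn
wchb
tguae
ycojn
fdzt
jzqfv
qnla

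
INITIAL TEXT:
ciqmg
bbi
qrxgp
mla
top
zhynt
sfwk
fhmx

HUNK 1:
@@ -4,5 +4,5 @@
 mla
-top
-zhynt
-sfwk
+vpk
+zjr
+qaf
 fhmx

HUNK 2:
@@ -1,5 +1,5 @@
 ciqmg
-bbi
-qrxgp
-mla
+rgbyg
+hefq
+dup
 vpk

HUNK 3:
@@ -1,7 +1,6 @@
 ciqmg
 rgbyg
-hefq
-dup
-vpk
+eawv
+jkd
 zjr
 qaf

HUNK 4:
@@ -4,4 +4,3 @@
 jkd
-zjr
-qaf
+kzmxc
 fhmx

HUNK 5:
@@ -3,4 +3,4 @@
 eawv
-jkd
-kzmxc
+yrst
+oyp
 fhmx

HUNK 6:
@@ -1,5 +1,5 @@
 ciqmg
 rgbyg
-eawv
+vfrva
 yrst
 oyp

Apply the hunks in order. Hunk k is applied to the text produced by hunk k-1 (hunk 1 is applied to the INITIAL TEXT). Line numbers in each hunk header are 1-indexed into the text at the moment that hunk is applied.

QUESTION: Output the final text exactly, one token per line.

Hunk 1: at line 4 remove [top,zhynt,sfwk] add [vpk,zjr,qaf] -> 8 lines: ciqmg bbi qrxgp mla vpk zjr qaf fhmx
Hunk 2: at line 1 remove [bbi,qrxgp,mla] add [rgbyg,hefq,dup] -> 8 lines: ciqmg rgbyg hefq dup vpk zjr qaf fhmx
Hunk 3: at line 1 remove [hefq,dup,vpk] add [eawv,jkd] -> 7 lines: ciqmg rgbyg eawv jkd zjr qaf fhmx
Hunk 4: at line 4 remove [zjr,qaf] add [kzmxc] -> 6 lines: ciqmg rgbyg eawv jkd kzmxc fhmx
Hunk 5: at line 3 remove [jkd,kzmxc] add [yrst,oyp] -> 6 lines: ciqmg rgbyg eawv yrst oyp fhmx
Hunk 6: at line 1 remove [eawv] add [vfrva] -> 6 lines: ciqmg rgbyg vfrva yrst oyp fhmx

Answer: ciqmg
rgbyg
vfrva
yrst
oyp
fhmx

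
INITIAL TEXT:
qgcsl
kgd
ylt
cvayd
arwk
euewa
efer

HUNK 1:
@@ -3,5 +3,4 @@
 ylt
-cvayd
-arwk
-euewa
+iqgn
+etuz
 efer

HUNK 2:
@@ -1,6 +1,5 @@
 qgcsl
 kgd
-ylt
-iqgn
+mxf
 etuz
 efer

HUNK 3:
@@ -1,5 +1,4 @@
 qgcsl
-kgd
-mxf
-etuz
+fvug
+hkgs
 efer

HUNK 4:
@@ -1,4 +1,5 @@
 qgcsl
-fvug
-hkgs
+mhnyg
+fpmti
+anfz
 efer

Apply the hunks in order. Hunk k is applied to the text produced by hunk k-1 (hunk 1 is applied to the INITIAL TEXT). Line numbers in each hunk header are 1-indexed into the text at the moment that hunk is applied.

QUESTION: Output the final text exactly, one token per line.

Answer: qgcsl
mhnyg
fpmti
anfz
efer

Derivation:
Hunk 1: at line 3 remove [cvayd,arwk,euewa] add [iqgn,etuz] -> 6 lines: qgcsl kgd ylt iqgn etuz efer
Hunk 2: at line 1 remove [ylt,iqgn] add [mxf] -> 5 lines: qgcsl kgd mxf etuz efer
Hunk 3: at line 1 remove [kgd,mxf,etuz] add [fvug,hkgs] -> 4 lines: qgcsl fvug hkgs efer
Hunk 4: at line 1 remove [fvug,hkgs] add [mhnyg,fpmti,anfz] -> 5 lines: qgcsl mhnyg fpmti anfz efer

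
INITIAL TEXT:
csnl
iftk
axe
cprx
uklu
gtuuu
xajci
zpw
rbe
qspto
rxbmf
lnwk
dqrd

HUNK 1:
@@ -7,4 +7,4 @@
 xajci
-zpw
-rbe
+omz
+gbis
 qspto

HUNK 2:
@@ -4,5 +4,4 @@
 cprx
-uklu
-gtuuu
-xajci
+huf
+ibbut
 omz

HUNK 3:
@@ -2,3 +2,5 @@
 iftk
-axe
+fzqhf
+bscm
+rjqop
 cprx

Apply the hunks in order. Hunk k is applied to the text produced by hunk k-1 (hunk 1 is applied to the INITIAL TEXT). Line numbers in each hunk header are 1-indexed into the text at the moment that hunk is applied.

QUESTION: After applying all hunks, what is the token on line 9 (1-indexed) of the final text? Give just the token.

Answer: omz

Derivation:
Hunk 1: at line 7 remove [zpw,rbe] add [omz,gbis] -> 13 lines: csnl iftk axe cprx uklu gtuuu xajci omz gbis qspto rxbmf lnwk dqrd
Hunk 2: at line 4 remove [uklu,gtuuu,xajci] add [huf,ibbut] -> 12 lines: csnl iftk axe cprx huf ibbut omz gbis qspto rxbmf lnwk dqrd
Hunk 3: at line 2 remove [axe] add [fzqhf,bscm,rjqop] -> 14 lines: csnl iftk fzqhf bscm rjqop cprx huf ibbut omz gbis qspto rxbmf lnwk dqrd
Final line 9: omz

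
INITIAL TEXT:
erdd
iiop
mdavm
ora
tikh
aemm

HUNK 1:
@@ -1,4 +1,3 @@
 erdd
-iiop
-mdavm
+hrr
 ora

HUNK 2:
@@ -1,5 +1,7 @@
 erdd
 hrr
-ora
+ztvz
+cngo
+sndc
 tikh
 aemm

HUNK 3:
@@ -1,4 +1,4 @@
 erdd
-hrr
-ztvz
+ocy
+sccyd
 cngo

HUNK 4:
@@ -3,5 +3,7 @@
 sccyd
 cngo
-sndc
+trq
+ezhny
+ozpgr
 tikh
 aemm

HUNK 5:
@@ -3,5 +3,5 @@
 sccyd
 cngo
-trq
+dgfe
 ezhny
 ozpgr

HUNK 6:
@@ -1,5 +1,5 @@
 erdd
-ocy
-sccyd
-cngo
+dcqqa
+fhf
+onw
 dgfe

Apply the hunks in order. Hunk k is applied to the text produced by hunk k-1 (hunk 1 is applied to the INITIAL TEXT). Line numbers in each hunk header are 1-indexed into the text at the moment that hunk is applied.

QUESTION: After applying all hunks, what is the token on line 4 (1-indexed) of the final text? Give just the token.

Hunk 1: at line 1 remove [iiop,mdavm] add [hrr] -> 5 lines: erdd hrr ora tikh aemm
Hunk 2: at line 1 remove [ora] add [ztvz,cngo,sndc] -> 7 lines: erdd hrr ztvz cngo sndc tikh aemm
Hunk 3: at line 1 remove [hrr,ztvz] add [ocy,sccyd] -> 7 lines: erdd ocy sccyd cngo sndc tikh aemm
Hunk 4: at line 3 remove [sndc] add [trq,ezhny,ozpgr] -> 9 lines: erdd ocy sccyd cngo trq ezhny ozpgr tikh aemm
Hunk 5: at line 3 remove [trq] add [dgfe] -> 9 lines: erdd ocy sccyd cngo dgfe ezhny ozpgr tikh aemm
Hunk 6: at line 1 remove [ocy,sccyd,cngo] add [dcqqa,fhf,onw] -> 9 lines: erdd dcqqa fhf onw dgfe ezhny ozpgr tikh aemm
Final line 4: onw

Answer: onw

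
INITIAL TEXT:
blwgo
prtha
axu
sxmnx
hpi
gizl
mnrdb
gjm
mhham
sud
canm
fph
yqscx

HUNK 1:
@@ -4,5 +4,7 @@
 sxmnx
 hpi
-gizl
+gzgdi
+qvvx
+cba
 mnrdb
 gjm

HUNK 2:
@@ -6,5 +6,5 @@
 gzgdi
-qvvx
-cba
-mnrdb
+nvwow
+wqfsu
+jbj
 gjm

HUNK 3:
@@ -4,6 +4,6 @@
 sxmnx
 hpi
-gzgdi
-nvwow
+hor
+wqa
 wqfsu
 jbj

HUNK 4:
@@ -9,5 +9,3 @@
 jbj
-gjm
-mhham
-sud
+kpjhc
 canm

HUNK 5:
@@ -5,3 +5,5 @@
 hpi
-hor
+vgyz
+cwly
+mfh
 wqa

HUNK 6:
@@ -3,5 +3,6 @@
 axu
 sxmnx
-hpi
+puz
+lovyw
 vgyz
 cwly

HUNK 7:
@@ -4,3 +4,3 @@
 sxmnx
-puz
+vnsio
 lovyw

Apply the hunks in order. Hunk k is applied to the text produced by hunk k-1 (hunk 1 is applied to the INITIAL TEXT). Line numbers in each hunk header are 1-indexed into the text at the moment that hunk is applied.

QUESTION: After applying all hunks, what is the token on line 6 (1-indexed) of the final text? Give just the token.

Answer: lovyw

Derivation:
Hunk 1: at line 4 remove [gizl] add [gzgdi,qvvx,cba] -> 15 lines: blwgo prtha axu sxmnx hpi gzgdi qvvx cba mnrdb gjm mhham sud canm fph yqscx
Hunk 2: at line 6 remove [qvvx,cba,mnrdb] add [nvwow,wqfsu,jbj] -> 15 lines: blwgo prtha axu sxmnx hpi gzgdi nvwow wqfsu jbj gjm mhham sud canm fph yqscx
Hunk 3: at line 4 remove [gzgdi,nvwow] add [hor,wqa] -> 15 lines: blwgo prtha axu sxmnx hpi hor wqa wqfsu jbj gjm mhham sud canm fph yqscx
Hunk 4: at line 9 remove [gjm,mhham,sud] add [kpjhc] -> 13 lines: blwgo prtha axu sxmnx hpi hor wqa wqfsu jbj kpjhc canm fph yqscx
Hunk 5: at line 5 remove [hor] add [vgyz,cwly,mfh] -> 15 lines: blwgo prtha axu sxmnx hpi vgyz cwly mfh wqa wqfsu jbj kpjhc canm fph yqscx
Hunk 6: at line 3 remove [hpi] add [puz,lovyw] -> 16 lines: blwgo prtha axu sxmnx puz lovyw vgyz cwly mfh wqa wqfsu jbj kpjhc canm fph yqscx
Hunk 7: at line 4 remove [puz] add [vnsio] -> 16 lines: blwgo prtha axu sxmnx vnsio lovyw vgyz cwly mfh wqa wqfsu jbj kpjhc canm fph yqscx
Final line 6: lovyw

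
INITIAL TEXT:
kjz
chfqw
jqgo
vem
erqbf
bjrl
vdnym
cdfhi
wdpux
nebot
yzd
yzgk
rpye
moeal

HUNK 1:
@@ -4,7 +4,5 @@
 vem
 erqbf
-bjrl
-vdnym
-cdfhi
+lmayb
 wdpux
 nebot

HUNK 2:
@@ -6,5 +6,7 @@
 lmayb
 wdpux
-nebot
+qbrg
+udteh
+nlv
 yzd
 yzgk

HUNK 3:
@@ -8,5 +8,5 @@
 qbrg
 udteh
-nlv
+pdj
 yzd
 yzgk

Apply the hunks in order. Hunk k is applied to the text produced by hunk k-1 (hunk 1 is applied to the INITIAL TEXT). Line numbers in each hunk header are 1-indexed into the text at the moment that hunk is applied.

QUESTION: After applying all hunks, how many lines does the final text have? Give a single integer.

Hunk 1: at line 4 remove [bjrl,vdnym,cdfhi] add [lmayb] -> 12 lines: kjz chfqw jqgo vem erqbf lmayb wdpux nebot yzd yzgk rpye moeal
Hunk 2: at line 6 remove [nebot] add [qbrg,udteh,nlv] -> 14 lines: kjz chfqw jqgo vem erqbf lmayb wdpux qbrg udteh nlv yzd yzgk rpye moeal
Hunk 3: at line 8 remove [nlv] add [pdj] -> 14 lines: kjz chfqw jqgo vem erqbf lmayb wdpux qbrg udteh pdj yzd yzgk rpye moeal
Final line count: 14

Answer: 14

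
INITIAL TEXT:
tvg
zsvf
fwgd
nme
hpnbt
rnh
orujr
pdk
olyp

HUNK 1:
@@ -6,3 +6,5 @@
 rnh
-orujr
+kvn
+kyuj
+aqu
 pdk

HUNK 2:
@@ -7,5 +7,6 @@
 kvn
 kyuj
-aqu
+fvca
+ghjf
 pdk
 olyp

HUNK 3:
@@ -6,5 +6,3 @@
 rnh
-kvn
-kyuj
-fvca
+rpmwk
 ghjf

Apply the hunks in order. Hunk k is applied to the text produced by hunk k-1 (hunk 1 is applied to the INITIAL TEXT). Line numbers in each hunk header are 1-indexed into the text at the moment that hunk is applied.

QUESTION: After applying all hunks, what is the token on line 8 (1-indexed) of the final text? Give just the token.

Hunk 1: at line 6 remove [orujr] add [kvn,kyuj,aqu] -> 11 lines: tvg zsvf fwgd nme hpnbt rnh kvn kyuj aqu pdk olyp
Hunk 2: at line 7 remove [aqu] add [fvca,ghjf] -> 12 lines: tvg zsvf fwgd nme hpnbt rnh kvn kyuj fvca ghjf pdk olyp
Hunk 3: at line 6 remove [kvn,kyuj,fvca] add [rpmwk] -> 10 lines: tvg zsvf fwgd nme hpnbt rnh rpmwk ghjf pdk olyp
Final line 8: ghjf

Answer: ghjf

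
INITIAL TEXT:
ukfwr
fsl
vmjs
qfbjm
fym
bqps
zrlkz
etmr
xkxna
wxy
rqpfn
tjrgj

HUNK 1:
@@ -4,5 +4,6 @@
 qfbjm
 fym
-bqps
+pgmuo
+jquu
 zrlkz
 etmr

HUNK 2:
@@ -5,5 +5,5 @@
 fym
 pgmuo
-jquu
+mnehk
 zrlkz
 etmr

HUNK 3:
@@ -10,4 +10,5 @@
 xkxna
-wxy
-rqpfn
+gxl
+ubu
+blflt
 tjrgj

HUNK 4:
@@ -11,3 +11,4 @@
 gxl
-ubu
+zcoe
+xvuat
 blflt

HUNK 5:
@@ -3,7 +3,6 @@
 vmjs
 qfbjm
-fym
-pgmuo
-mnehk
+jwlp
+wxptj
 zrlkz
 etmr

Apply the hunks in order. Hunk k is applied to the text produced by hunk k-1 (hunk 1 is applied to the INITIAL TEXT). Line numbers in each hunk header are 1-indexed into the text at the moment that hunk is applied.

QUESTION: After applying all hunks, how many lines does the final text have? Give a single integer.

Answer: 14

Derivation:
Hunk 1: at line 4 remove [bqps] add [pgmuo,jquu] -> 13 lines: ukfwr fsl vmjs qfbjm fym pgmuo jquu zrlkz etmr xkxna wxy rqpfn tjrgj
Hunk 2: at line 5 remove [jquu] add [mnehk] -> 13 lines: ukfwr fsl vmjs qfbjm fym pgmuo mnehk zrlkz etmr xkxna wxy rqpfn tjrgj
Hunk 3: at line 10 remove [wxy,rqpfn] add [gxl,ubu,blflt] -> 14 lines: ukfwr fsl vmjs qfbjm fym pgmuo mnehk zrlkz etmr xkxna gxl ubu blflt tjrgj
Hunk 4: at line 11 remove [ubu] add [zcoe,xvuat] -> 15 lines: ukfwr fsl vmjs qfbjm fym pgmuo mnehk zrlkz etmr xkxna gxl zcoe xvuat blflt tjrgj
Hunk 5: at line 3 remove [fym,pgmuo,mnehk] add [jwlp,wxptj] -> 14 lines: ukfwr fsl vmjs qfbjm jwlp wxptj zrlkz etmr xkxna gxl zcoe xvuat blflt tjrgj
Final line count: 14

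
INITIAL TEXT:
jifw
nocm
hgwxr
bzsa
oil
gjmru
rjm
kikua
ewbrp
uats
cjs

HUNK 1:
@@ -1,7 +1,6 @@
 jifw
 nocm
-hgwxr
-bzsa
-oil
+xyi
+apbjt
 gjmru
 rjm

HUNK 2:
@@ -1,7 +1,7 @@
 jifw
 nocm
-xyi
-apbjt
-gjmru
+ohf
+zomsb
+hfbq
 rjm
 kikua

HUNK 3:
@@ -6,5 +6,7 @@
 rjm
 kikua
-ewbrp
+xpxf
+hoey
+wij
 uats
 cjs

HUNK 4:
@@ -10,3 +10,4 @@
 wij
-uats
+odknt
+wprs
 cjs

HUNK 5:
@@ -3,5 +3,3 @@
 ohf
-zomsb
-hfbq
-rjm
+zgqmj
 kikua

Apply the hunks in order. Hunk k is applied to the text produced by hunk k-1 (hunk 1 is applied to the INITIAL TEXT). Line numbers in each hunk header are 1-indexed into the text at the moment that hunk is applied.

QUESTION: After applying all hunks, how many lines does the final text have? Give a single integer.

Hunk 1: at line 1 remove [hgwxr,bzsa,oil] add [xyi,apbjt] -> 10 lines: jifw nocm xyi apbjt gjmru rjm kikua ewbrp uats cjs
Hunk 2: at line 1 remove [xyi,apbjt,gjmru] add [ohf,zomsb,hfbq] -> 10 lines: jifw nocm ohf zomsb hfbq rjm kikua ewbrp uats cjs
Hunk 3: at line 6 remove [ewbrp] add [xpxf,hoey,wij] -> 12 lines: jifw nocm ohf zomsb hfbq rjm kikua xpxf hoey wij uats cjs
Hunk 4: at line 10 remove [uats] add [odknt,wprs] -> 13 lines: jifw nocm ohf zomsb hfbq rjm kikua xpxf hoey wij odknt wprs cjs
Hunk 5: at line 3 remove [zomsb,hfbq,rjm] add [zgqmj] -> 11 lines: jifw nocm ohf zgqmj kikua xpxf hoey wij odknt wprs cjs
Final line count: 11

Answer: 11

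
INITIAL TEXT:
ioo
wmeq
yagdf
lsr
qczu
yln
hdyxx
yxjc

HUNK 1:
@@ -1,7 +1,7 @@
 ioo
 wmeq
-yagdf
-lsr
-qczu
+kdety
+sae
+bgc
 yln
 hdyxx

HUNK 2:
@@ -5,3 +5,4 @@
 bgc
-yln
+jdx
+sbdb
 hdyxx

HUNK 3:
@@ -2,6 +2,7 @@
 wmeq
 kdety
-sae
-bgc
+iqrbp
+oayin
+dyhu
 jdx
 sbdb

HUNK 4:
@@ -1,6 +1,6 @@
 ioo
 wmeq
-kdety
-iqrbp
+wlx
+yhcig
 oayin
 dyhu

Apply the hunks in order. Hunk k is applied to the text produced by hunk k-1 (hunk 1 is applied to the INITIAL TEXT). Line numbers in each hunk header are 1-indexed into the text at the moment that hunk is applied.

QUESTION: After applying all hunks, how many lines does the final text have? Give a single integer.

Answer: 10

Derivation:
Hunk 1: at line 1 remove [yagdf,lsr,qczu] add [kdety,sae,bgc] -> 8 lines: ioo wmeq kdety sae bgc yln hdyxx yxjc
Hunk 2: at line 5 remove [yln] add [jdx,sbdb] -> 9 lines: ioo wmeq kdety sae bgc jdx sbdb hdyxx yxjc
Hunk 3: at line 2 remove [sae,bgc] add [iqrbp,oayin,dyhu] -> 10 lines: ioo wmeq kdety iqrbp oayin dyhu jdx sbdb hdyxx yxjc
Hunk 4: at line 1 remove [kdety,iqrbp] add [wlx,yhcig] -> 10 lines: ioo wmeq wlx yhcig oayin dyhu jdx sbdb hdyxx yxjc
Final line count: 10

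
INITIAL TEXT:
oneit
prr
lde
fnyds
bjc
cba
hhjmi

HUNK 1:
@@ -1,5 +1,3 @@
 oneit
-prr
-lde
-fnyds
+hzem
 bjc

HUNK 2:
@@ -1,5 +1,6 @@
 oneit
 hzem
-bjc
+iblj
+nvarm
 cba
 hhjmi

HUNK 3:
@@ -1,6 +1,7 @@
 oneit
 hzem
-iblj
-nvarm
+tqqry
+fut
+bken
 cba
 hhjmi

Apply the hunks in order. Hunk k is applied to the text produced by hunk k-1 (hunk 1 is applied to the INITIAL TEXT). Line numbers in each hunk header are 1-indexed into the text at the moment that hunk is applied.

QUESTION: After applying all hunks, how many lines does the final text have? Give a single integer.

Answer: 7

Derivation:
Hunk 1: at line 1 remove [prr,lde,fnyds] add [hzem] -> 5 lines: oneit hzem bjc cba hhjmi
Hunk 2: at line 1 remove [bjc] add [iblj,nvarm] -> 6 lines: oneit hzem iblj nvarm cba hhjmi
Hunk 3: at line 1 remove [iblj,nvarm] add [tqqry,fut,bken] -> 7 lines: oneit hzem tqqry fut bken cba hhjmi
Final line count: 7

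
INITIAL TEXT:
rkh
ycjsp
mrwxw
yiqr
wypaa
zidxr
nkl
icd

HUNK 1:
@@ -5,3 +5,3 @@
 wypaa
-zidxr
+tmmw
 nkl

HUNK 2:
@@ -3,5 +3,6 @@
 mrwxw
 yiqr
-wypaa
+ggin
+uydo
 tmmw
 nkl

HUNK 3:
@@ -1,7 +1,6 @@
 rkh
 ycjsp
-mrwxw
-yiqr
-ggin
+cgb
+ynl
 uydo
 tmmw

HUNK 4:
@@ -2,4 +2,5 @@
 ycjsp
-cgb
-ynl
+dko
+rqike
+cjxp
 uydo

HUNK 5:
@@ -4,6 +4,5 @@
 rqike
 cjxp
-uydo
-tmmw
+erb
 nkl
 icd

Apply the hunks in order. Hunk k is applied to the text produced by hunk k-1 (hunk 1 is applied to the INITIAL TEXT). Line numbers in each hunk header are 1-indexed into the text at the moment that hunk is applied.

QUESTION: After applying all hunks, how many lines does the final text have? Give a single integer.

Answer: 8

Derivation:
Hunk 1: at line 5 remove [zidxr] add [tmmw] -> 8 lines: rkh ycjsp mrwxw yiqr wypaa tmmw nkl icd
Hunk 2: at line 3 remove [wypaa] add [ggin,uydo] -> 9 lines: rkh ycjsp mrwxw yiqr ggin uydo tmmw nkl icd
Hunk 3: at line 1 remove [mrwxw,yiqr,ggin] add [cgb,ynl] -> 8 lines: rkh ycjsp cgb ynl uydo tmmw nkl icd
Hunk 4: at line 2 remove [cgb,ynl] add [dko,rqike,cjxp] -> 9 lines: rkh ycjsp dko rqike cjxp uydo tmmw nkl icd
Hunk 5: at line 4 remove [uydo,tmmw] add [erb] -> 8 lines: rkh ycjsp dko rqike cjxp erb nkl icd
Final line count: 8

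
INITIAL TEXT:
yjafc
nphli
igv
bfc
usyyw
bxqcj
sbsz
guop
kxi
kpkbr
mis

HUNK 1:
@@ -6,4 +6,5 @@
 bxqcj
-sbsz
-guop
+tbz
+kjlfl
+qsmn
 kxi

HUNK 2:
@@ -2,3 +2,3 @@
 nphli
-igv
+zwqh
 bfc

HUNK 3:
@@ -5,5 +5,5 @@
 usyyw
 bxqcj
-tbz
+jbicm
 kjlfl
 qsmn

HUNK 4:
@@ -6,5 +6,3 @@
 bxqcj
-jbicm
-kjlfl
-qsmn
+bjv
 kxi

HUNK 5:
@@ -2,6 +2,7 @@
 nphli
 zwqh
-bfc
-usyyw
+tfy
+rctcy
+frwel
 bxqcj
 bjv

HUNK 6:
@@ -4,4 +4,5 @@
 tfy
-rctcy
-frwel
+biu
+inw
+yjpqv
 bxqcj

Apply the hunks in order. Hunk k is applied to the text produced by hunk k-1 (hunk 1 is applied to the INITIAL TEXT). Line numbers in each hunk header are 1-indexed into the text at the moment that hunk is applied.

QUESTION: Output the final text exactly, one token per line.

Hunk 1: at line 6 remove [sbsz,guop] add [tbz,kjlfl,qsmn] -> 12 lines: yjafc nphli igv bfc usyyw bxqcj tbz kjlfl qsmn kxi kpkbr mis
Hunk 2: at line 2 remove [igv] add [zwqh] -> 12 lines: yjafc nphli zwqh bfc usyyw bxqcj tbz kjlfl qsmn kxi kpkbr mis
Hunk 3: at line 5 remove [tbz] add [jbicm] -> 12 lines: yjafc nphli zwqh bfc usyyw bxqcj jbicm kjlfl qsmn kxi kpkbr mis
Hunk 4: at line 6 remove [jbicm,kjlfl,qsmn] add [bjv] -> 10 lines: yjafc nphli zwqh bfc usyyw bxqcj bjv kxi kpkbr mis
Hunk 5: at line 2 remove [bfc,usyyw] add [tfy,rctcy,frwel] -> 11 lines: yjafc nphli zwqh tfy rctcy frwel bxqcj bjv kxi kpkbr mis
Hunk 6: at line 4 remove [rctcy,frwel] add [biu,inw,yjpqv] -> 12 lines: yjafc nphli zwqh tfy biu inw yjpqv bxqcj bjv kxi kpkbr mis

Answer: yjafc
nphli
zwqh
tfy
biu
inw
yjpqv
bxqcj
bjv
kxi
kpkbr
mis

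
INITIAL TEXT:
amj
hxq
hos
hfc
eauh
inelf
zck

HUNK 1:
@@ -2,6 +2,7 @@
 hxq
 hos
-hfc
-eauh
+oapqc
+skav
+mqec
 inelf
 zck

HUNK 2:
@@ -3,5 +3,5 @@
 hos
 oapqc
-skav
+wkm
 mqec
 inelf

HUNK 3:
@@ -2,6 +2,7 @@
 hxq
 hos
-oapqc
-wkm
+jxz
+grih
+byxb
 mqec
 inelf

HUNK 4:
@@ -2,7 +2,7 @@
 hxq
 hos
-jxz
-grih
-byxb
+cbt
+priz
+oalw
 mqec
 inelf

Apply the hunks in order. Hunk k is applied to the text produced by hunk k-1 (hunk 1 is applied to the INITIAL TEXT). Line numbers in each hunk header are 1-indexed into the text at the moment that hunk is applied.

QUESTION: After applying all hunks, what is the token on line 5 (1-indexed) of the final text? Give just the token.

Answer: priz

Derivation:
Hunk 1: at line 2 remove [hfc,eauh] add [oapqc,skav,mqec] -> 8 lines: amj hxq hos oapqc skav mqec inelf zck
Hunk 2: at line 3 remove [skav] add [wkm] -> 8 lines: amj hxq hos oapqc wkm mqec inelf zck
Hunk 3: at line 2 remove [oapqc,wkm] add [jxz,grih,byxb] -> 9 lines: amj hxq hos jxz grih byxb mqec inelf zck
Hunk 4: at line 2 remove [jxz,grih,byxb] add [cbt,priz,oalw] -> 9 lines: amj hxq hos cbt priz oalw mqec inelf zck
Final line 5: priz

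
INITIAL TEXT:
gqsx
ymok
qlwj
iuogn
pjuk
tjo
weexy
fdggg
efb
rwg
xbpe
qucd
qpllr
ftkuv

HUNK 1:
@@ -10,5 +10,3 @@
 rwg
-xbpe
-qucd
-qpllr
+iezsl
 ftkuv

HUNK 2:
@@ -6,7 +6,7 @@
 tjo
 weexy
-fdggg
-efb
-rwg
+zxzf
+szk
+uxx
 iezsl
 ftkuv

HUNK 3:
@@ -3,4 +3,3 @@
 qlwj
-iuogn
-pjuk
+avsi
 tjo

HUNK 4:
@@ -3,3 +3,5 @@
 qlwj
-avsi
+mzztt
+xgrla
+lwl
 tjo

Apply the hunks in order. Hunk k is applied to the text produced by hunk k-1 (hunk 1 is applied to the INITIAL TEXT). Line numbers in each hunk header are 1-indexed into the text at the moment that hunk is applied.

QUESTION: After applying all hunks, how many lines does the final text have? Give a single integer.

Answer: 13

Derivation:
Hunk 1: at line 10 remove [xbpe,qucd,qpllr] add [iezsl] -> 12 lines: gqsx ymok qlwj iuogn pjuk tjo weexy fdggg efb rwg iezsl ftkuv
Hunk 2: at line 6 remove [fdggg,efb,rwg] add [zxzf,szk,uxx] -> 12 lines: gqsx ymok qlwj iuogn pjuk tjo weexy zxzf szk uxx iezsl ftkuv
Hunk 3: at line 3 remove [iuogn,pjuk] add [avsi] -> 11 lines: gqsx ymok qlwj avsi tjo weexy zxzf szk uxx iezsl ftkuv
Hunk 4: at line 3 remove [avsi] add [mzztt,xgrla,lwl] -> 13 lines: gqsx ymok qlwj mzztt xgrla lwl tjo weexy zxzf szk uxx iezsl ftkuv
Final line count: 13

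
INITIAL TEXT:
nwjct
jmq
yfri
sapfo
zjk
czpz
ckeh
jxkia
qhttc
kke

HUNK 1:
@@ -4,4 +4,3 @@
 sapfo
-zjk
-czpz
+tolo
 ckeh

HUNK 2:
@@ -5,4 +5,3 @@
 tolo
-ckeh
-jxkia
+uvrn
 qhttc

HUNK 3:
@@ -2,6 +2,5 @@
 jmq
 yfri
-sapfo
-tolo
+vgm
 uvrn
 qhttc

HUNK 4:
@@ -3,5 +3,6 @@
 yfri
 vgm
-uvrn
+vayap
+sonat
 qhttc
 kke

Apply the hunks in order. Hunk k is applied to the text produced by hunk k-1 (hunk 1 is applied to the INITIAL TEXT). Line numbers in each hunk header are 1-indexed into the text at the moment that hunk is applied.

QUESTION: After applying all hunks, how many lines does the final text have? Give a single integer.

Hunk 1: at line 4 remove [zjk,czpz] add [tolo] -> 9 lines: nwjct jmq yfri sapfo tolo ckeh jxkia qhttc kke
Hunk 2: at line 5 remove [ckeh,jxkia] add [uvrn] -> 8 lines: nwjct jmq yfri sapfo tolo uvrn qhttc kke
Hunk 3: at line 2 remove [sapfo,tolo] add [vgm] -> 7 lines: nwjct jmq yfri vgm uvrn qhttc kke
Hunk 4: at line 3 remove [uvrn] add [vayap,sonat] -> 8 lines: nwjct jmq yfri vgm vayap sonat qhttc kke
Final line count: 8

Answer: 8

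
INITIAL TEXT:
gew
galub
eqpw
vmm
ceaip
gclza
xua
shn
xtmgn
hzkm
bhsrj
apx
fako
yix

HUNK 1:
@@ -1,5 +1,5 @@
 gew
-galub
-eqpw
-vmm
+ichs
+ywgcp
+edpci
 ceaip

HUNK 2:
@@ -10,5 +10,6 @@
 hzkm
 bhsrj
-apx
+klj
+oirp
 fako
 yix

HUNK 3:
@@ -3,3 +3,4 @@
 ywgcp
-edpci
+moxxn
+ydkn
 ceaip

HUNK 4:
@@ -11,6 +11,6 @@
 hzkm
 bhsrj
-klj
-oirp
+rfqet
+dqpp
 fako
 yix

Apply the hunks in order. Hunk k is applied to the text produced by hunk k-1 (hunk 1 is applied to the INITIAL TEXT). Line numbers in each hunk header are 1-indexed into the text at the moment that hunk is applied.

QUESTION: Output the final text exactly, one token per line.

Answer: gew
ichs
ywgcp
moxxn
ydkn
ceaip
gclza
xua
shn
xtmgn
hzkm
bhsrj
rfqet
dqpp
fako
yix

Derivation:
Hunk 1: at line 1 remove [galub,eqpw,vmm] add [ichs,ywgcp,edpci] -> 14 lines: gew ichs ywgcp edpci ceaip gclza xua shn xtmgn hzkm bhsrj apx fako yix
Hunk 2: at line 10 remove [apx] add [klj,oirp] -> 15 lines: gew ichs ywgcp edpci ceaip gclza xua shn xtmgn hzkm bhsrj klj oirp fako yix
Hunk 3: at line 3 remove [edpci] add [moxxn,ydkn] -> 16 lines: gew ichs ywgcp moxxn ydkn ceaip gclza xua shn xtmgn hzkm bhsrj klj oirp fako yix
Hunk 4: at line 11 remove [klj,oirp] add [rfqet,dqpp] -> 16 lines: gew ichs ywgcp moxxn ydkn ceaip gclza xua shn xtmgn hzkm bhsrj rfqet dqpp fako yix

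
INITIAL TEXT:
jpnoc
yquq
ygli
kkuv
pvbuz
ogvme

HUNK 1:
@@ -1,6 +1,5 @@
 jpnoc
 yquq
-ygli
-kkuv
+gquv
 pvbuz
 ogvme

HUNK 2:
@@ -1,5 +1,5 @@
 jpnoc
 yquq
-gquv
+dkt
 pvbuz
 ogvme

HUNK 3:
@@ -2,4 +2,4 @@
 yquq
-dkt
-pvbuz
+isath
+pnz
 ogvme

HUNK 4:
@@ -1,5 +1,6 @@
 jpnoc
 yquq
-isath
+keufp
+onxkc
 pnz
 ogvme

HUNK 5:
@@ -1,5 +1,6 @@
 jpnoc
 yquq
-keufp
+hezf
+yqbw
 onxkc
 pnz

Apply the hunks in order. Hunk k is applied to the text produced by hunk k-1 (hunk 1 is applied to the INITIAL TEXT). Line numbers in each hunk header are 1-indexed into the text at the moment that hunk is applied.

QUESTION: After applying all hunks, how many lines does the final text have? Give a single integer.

Answer: 7

Derivation:
Hunk 1: at line 1 remove [ygli,kkuv] add [gquv] -> 5 lines: jpnoc yquq gquv pvbuz ogvme
Hunk 2: at line 1 remove [gquv] add [dkt] -> 5 lines: jpnoc yquq dkt pvbuz ogvme
Hunk 3: at line 2 remove [dkt,pvbuz] add [isath,pnz] -> 5 lines: jpnoc yquq isath pnz ogvme
Hunk 4: at line 1 remove [isath] add [keufp,onxkc] -> 6 lines: jpnoc yquq keufp onxkc pnz ogvme
Hunk 5: at line 1 remove [keufp] add [hezf,yqbw] -> 7 lines: jpnoc yquq hezf yqbw onxkc pnz ogvme
Final line count: 7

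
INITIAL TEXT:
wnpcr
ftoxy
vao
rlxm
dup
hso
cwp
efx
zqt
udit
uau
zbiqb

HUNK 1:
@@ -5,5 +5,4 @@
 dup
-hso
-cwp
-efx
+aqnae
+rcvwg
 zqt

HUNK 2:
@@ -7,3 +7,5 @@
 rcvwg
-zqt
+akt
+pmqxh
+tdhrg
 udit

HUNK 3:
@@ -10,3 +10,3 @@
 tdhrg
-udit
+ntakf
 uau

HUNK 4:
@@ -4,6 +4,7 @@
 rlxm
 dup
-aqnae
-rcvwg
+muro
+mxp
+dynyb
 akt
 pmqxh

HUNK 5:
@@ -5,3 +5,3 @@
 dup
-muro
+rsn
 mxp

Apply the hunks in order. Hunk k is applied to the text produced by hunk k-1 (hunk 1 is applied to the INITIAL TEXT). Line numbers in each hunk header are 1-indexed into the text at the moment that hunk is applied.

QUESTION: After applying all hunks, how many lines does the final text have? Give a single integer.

Answer: 14

Derivation:
Hunk 1: at line 5 remove [hso,cwp,efx] add [aqnae,rcvwg] -> 11 lines: wnpcr ftoxy vao rlxm dup aqnae rcvwg zqt udit uau zbiqb
Hunk 2: at line 7 remove [zqt] add [akt,pmqxh,tdhrg] -> 13 lines: wnpcr ftoxy vao rlxm dup aqnae rcvwg akt pmqxh tdhrg udit uau zbiqb
Hunk 3: at line 10 remove [udit] add [ntakf] -> 13 lines: wnpcr ftoxy vao rlxm dup aqnae rcvwg akt pmqxh tdhrg ntakf uau zbiqb
Hunk 4: at line 4 remove [aqnae,rcvwg] add [muro,mxp,dynyb] -> 14 lines: wnpcr ftoxy vao rlxm dup muro mxp dynyb akt pmqxh tdhrg ntakf uau zbiqb
Hunk 5: at line 5 remove [muro] add [rsn] -> 14 lines: wnpcr ftoxy vao rlxm dup rsn mxp dynyb akt pmqxh tdhrg ntakf uau zbiqb
Final line count: 14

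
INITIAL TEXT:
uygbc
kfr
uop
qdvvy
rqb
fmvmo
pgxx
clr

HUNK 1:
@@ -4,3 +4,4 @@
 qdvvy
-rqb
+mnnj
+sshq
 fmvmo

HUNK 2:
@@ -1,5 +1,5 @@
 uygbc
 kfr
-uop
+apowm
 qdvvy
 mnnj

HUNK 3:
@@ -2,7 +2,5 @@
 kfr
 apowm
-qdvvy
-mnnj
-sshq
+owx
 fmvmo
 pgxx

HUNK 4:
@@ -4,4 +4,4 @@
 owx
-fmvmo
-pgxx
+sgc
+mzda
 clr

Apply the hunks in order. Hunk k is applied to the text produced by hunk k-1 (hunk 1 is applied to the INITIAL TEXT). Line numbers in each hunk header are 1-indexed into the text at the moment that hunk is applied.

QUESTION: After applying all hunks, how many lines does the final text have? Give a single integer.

Answer: 7

Derivation:
Hunk 1: at line 4 remove [rqb] add [mnnj,sshq] -> 9 lines: uygbc kfr uop qdvvy mnnj sshq fmvmo pgxx clr
Hunk 2: at line 1 remove [uop] add [apowm] -> 9 lines: uygbc kfr apowm qdvvy mnnj sshq fmvmo pgxx clr
Hunk 3: at line 2 remove [qdvvy,mnnj,sshq] add [owx] -> 7 lines: uygbc kfr apowm owx fmvmo pgxx clr
Hunk 4: at line 4 remove [fmvmo,pgxx] add [sgc,mzda] -> 7 lines: uygbc kfr apowm owx sgc mzda clr
Final line count: 7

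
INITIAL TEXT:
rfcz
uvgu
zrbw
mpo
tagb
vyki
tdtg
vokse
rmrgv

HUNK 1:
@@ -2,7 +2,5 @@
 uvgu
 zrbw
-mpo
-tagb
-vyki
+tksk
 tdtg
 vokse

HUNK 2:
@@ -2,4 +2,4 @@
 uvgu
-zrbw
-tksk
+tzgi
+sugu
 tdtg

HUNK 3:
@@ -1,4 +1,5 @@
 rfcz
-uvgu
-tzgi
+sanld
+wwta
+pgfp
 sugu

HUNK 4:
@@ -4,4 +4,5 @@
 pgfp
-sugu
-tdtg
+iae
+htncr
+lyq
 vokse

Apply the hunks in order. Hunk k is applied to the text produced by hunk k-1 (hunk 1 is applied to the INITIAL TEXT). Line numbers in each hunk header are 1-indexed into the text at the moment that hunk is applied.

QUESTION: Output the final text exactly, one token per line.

Hunk 1: at line 2 remove [mpo,tagb,vyki] add [tksk] -> 7 lines: rfcz uvgu zrbw tksk tdtg vokse rmrgv
Hunk 2: at line 2 remove [zrbw,tksk] add [tzgi,sugu] -> 7 lines: rfcz uvgu tzgi sugu tdtg vokse rmrgv
Hunk 3: at line 1 remove [uvgu,tzgi] add [sanld,wwta,pgfp] -> 8 lines: rfcz sanld wwta pgfp sugu tdtg vokse rmrgv
Hunk 4: at line 4 remove [sugu,tdtg] add [iae,htncr,lyq] -> 9 lines: rfcz sanld wwta pgfp iae htncr lyq vokse rmrgv

Answer: rfcz
sanld
wwta
pgfp
iae
htncr
lyq
vokse
rmrgv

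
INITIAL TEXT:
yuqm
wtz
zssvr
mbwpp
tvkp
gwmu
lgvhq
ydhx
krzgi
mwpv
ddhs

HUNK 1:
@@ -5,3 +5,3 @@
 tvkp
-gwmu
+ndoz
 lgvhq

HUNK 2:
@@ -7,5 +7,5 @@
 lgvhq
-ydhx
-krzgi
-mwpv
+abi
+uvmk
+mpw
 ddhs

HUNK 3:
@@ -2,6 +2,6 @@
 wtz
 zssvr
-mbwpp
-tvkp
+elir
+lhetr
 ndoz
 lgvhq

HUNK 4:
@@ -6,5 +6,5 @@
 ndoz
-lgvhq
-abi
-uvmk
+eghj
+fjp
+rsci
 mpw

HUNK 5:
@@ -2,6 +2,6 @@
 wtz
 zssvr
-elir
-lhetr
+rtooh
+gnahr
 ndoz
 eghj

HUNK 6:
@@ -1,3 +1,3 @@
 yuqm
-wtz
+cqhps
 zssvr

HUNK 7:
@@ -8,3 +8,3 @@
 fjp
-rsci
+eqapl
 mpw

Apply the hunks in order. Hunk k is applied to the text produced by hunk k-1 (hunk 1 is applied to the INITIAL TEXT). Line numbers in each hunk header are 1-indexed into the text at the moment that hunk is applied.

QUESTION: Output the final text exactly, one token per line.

Hunk 1: at line 5 remove [gwmu] add [ndoz] -> 11 lines: yuqm wtz zssvr mbwpp tvkp ndoz lgvhq ydhx krzgi mwpv ddhs
Hunk 2: at line 7 remove [ydhx,krzgi,mwpv] add [abi,uvmk,mpw] -> 11 lines: yuqm wtz zssvr mbwpp tvkp ndoz lgvhq abi uvmk mpw ddhs
Hunk 3: at line 2 remove [mbwpp,tvkp] add [elir,lhetr] -> 11 lines: yuqm wtz zssvr elir lhetr ndoz lgvhq abi uvmk mpw ddhs
Hunk 4: at line 6 remove [lgvhq,abi,uvmk] add [eghj,fjp,rsci] -> 11 lines: yuqm wtz zssvr elir lhetr ndoz eghj fjp rsci mpw ddhs
Hunk 5: at line 2 remove [elir,lhetr] add [rtooh,gnahr] -> 11 lines: yuqm wtz zssvr rtooh gnahr ndoz eghj fjp rsci mpw ddhs
Hunk 6: at line 1 remove [wtz] add [cqhps] -> 11 lines: yuqm cqhps zssvr rtooh gnahr ndoz eghj fjp rsci mpw ddhs
Hunk 7: at line 8 remove [rsci] add [eqapl] -> 11 lines: yuqm cqhps zssvr rtooh gnahr ndoz eghj fjp eqapl mpw ddhs

Answer: yuqm
cqhps
zssvr
rtooh
gnahr
ndoz
eghj
fjp
eqapl
mpw
ddhs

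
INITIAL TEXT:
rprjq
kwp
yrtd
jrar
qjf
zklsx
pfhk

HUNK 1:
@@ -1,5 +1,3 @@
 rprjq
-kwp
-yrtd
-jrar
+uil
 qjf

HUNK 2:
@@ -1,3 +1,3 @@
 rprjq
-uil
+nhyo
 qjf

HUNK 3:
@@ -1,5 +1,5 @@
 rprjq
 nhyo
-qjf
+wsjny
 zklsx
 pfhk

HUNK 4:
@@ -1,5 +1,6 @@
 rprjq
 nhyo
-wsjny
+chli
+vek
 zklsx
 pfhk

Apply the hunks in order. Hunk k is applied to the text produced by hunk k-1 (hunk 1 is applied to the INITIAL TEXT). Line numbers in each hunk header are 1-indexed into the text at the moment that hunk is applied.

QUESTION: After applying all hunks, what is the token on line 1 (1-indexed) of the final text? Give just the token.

Answer: rprjq

Derivation:
Hunk 1: at line 1 remove [kwp,yrtd,jrar] add [uil] -> 5 lines: rprjq uil qjf zklsx pfhk
Hunk 2: at line 1 remove [uil] add [nhyo] -> 5 lines: rprjq nhyo qjf zklsx pfhk
Hunk 3: at line 1 remove [qjf] add [wsjny] -> 5 lines: rprjq nhyo wsjny zklsx pfhk
Hunk 4: at line 1 remove [wsjny] add [chli,vek] -> 6 lines: rprjq nhyo chli vek zklsx pfhk
Final line 1: rprjq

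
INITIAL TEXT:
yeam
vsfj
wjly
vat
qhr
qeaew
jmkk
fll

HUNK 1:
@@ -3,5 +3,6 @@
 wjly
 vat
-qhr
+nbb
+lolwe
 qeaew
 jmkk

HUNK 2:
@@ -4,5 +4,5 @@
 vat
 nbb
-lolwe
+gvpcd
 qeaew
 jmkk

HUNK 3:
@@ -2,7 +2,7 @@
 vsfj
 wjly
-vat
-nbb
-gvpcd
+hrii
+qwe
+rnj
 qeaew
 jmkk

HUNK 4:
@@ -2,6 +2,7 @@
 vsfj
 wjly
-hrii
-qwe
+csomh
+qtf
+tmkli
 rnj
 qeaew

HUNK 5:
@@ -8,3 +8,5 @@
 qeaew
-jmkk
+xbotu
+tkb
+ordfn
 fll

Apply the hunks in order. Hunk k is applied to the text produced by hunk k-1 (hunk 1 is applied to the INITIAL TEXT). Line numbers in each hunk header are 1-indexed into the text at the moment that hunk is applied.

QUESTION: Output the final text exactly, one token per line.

Answer: yeam
vsfj
wjly
csomh
qtf
tmkli
rnj
qeaew
xbotu
tkb
ordfn
fll

Derivation:
Hunk 1: at line 3 remove [qhr] add [nbb,lolwe] -> 9 lines: yeam vsfj wjly vat nbb lolwe qeaew jmkk fll
Hunk 2: at line 4 remove [lolwe] add [gvpcd] -> 9 lines: yeam vsfj wjly vat nbb gvpcd qeaew jmkk fll
Hunk 3: at line 2 remove [vat,nbb,gvpcd] add [hrii,qwe,rnj] -> 9 lines: yeam vsfj wjly hrii qwe rnj qeaew jmkk fll
Hunk 4: at line 2 remove [hrii,qwe] add [csomh,qtf,tmkli] -> 10 lines: yeam vsfj wjly csomh qtf tmkli rnj qeaew jmkk fll
Hunk 5: at line 8 remove [jmkk] add [xbotu,tkb,ordfn] -> 12 lines: yeam vsfj wjly csomh qtf tmkli rnj qeaew xbotu tkb ordfn fll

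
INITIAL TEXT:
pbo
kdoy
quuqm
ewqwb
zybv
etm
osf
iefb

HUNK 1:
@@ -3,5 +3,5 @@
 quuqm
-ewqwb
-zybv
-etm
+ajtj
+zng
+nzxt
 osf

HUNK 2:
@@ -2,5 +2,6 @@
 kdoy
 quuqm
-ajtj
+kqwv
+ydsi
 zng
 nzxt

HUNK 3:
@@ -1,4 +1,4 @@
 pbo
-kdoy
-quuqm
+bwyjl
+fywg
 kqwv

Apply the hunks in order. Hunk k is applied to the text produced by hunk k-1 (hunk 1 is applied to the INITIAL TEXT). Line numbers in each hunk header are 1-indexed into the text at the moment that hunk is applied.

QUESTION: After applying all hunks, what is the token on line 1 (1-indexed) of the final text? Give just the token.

Answer: pbo

Derivation:
Hunk 1: at line 3 remove [ewqwb,zybv,etm] add [ajtj,zng,nzxt] -> 8 lines: pbo kdoy quuqm ajtj zng nzxt osf iefb
Hunk 2: at line 2 remove [ajtj] add [kqwv,ydsi] -> 9 lines: pbo kdoy quuqm kqwv ydsi zng nzxt osf iefb
Hunk 3: at line 1 remove [kdoy,quuqm] add [bwyjl,fywg] -> 9 lines: pbo bwyjl fywg kqwv ydsi zng nzxt osf iefb
Final line 1: pbo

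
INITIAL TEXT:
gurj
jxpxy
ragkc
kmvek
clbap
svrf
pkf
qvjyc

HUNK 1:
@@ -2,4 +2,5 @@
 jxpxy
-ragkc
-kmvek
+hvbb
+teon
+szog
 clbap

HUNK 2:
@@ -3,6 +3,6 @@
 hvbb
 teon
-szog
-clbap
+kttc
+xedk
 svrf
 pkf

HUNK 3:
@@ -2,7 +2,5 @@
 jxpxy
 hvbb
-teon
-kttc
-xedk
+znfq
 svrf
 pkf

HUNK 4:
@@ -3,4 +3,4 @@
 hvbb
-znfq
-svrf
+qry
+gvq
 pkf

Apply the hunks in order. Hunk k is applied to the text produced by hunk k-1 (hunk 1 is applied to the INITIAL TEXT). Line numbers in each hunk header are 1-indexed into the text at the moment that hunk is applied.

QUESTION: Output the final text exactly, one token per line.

Hunk 1: at line 2 remove [ragkc,kmvek] add [hvbb,teon,szog] -> 9 lines: gurj jxpxy hvbb teon szog clbap svrf pkf qvjyc
Hunk 2: at line 3 remove [szog,clbap] add [kttc,xedk] -> 9 lines: gurj jxpxy hvbb teon kttc xedk svrf pkf qvjyc
Hunk 3: at line 2 remove [teon,kttc,xedk] add [znfq] -> 7 lines: gurj jxpxy hvbb znfq svrf pkf qvjyc
Hunk 4: at line 3 remove [znfq,svrf] add [qry,gvq] -> 7 lines: gurj jxpxy hvbb qry gvq pkf qvjyc

Answer: gurj
jxpxy
hvbb
qry
gvq
pkf
qvjyc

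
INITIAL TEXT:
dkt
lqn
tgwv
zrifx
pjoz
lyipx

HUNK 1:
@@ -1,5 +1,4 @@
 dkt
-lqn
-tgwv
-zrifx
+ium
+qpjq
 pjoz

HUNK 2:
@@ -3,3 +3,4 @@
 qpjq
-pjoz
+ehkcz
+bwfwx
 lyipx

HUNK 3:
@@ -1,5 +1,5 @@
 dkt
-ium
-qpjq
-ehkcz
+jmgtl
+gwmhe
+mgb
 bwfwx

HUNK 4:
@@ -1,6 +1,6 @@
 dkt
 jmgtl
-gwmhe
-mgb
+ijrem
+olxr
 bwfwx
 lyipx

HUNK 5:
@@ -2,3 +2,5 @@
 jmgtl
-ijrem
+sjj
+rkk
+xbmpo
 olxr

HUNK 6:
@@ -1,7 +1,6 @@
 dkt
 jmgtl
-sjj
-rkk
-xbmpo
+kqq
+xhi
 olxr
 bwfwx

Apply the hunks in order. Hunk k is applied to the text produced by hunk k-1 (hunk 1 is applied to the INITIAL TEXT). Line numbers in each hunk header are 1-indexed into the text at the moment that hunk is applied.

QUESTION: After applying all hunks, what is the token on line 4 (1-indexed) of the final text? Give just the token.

Hunk 1: at line 1 remove [lqn,tgwv,zrifx] add [ium,qpjq] -> 5 lines: dkt ium qpjq pjoz lyipx
Hunk 2: at line 3 remove [pjoz] add [ehkcz,bwfwx] -> 6 lines: dkt ium qpjq ehkcz bwfwx lyipx
Hunk 3: at line 1 remove [ium,qpjq,ehkcz] add [jmgtl,gwmhe,mgb] -> 6 lines: dkt jmgtl gwmhe mgb bwfwx lyipx
Hunk 4: at line 1 remove [gwmhe,mgb] add [ijrem,olxr] -> 6 lines: dkt jmgtl ijrem olxr bwfwx lyipx
Hunk 5: at line 2 remove [ijrem] add [sjj,rkk,xbmpo] -> 8 lines: dkt jmgtl sjj rkk xbmpo olxr bwfwx lyipx
Hunk 6: at line 1 remove [sjj,rkk,xbmpo] add [kqq,xhi] -> 7 lines: dkt jmgtl kqq xhi olxr bwfwx lyipx
Final line 4: xhi

Answer: xhi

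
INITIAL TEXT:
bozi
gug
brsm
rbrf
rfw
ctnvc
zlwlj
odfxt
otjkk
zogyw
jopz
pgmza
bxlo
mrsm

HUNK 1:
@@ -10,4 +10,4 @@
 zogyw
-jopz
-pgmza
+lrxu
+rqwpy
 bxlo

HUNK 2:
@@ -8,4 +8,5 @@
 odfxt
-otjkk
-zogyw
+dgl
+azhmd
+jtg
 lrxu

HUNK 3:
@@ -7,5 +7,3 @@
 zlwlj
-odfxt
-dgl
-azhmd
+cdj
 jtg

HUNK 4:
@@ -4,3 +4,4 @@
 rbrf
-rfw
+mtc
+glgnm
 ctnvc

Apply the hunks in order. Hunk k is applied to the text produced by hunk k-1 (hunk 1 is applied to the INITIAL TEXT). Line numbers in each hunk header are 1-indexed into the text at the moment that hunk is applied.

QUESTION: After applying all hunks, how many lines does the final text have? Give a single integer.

Hunk 1: at line 10 remove [jopz,pgmza] add [lrxu,rqwpy] -> 14 lines: bozi gug brsm rbrf rfw ctnvc zlwlj odfxt otjkk zogyw lrxu rqwpy bxlo mrsm
Hunk 2: at line 8 remove [otjkk,zogyw] add [dgl,azhmd,jtg] -> 15 lines: bozi gug brsm rbrf rfw ctnvc zlwlj odfxt dgl azhmd jtg lrxu rqwpy bxlo mrsm
Hunk 3: at line 7 remove [odfxt,dgl,azhmd] add [cdj] -> 13 lines: bozi gug brsm rbrf rfw ctnvc zlwlj cdj jtg lrxu rqwpy bxlo mrsm
Hunk 4: at line 4 remove [rfw] add [mtc,glgnm] -> 14 lines: bozi gug brsm rbrf mtc glgnm ctnvc zlwlj cdj jtg lrxu rqwpy bxlo mrsm
Final line count: 14

Answer: 14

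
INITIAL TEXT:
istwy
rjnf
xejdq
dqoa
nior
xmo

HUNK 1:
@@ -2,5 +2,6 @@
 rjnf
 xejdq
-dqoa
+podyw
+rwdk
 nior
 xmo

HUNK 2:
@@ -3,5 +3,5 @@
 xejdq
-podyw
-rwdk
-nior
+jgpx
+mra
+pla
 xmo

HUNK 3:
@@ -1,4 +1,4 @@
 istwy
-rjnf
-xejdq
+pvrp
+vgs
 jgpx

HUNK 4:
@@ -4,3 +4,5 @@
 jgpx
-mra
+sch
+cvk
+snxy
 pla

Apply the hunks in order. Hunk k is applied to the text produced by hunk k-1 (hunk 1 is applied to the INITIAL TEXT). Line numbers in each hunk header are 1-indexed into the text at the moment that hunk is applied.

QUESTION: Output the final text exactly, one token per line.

Answer: istwy
pvrp
vgs
jgpx
sch
cvk
snxy
pla
xmo

Derivation:
Hunk 1: at line 2 remove [dqoa] add [podyw,rwdk] -> 7 lines: istwy rjnf xejdq podyw rwdk nior xmo
Hunk 2: at line 3 remove [podyw,rwdk,nior] add [jgpx,mra,pla] -> 7 lines: istwy rjnf xejdq jgpx mra pla xmo
Hunk 3: at line 1 remove [rjnf,xejdq] add [pvrp,vgs] -> 7 lines: istwy pvrp vgs jgpx mra pla xmo
Hunk 4: at line 4 remove [mra] add [sch,cvk,snxy] -> 9 lines: istwy pvrp vgs jgpx sch cvk snxy pla xmo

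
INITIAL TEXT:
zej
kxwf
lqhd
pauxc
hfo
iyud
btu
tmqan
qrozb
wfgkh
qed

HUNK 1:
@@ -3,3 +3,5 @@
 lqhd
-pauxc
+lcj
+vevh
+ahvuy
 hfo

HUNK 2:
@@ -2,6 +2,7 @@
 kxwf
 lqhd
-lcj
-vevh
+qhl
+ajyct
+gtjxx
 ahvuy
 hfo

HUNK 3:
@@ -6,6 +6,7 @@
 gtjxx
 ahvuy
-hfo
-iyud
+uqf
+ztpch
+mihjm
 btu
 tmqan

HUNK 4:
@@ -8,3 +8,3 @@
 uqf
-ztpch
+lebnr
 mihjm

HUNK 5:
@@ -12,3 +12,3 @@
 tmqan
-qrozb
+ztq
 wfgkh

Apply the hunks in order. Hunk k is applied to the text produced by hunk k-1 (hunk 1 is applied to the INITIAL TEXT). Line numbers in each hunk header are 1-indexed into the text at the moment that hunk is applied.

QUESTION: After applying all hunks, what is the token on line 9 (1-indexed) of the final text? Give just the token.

Answer: lebnr

Derivation:
Hunk 1: at line 3 remove [pauxc] add [lcj,vevh,ahvuy] -> 13 lines: zej kxwf lqhd lcj vevh ahvuy hfo iyud btu tmqan qrozb wfgkh qed
Hunk 2: at line 2 remove [lcj,vevh] add [qhl,ajyct,gtjxx] -> 14 lines: zej kxwf lqhd qhl ajyct gtjxx ahvuy hfo iyud btu tmqan qrozb wfgkh qed
Hunk 3: at line 6 remove [hfo,iyud] add [uqf,ztpch,mihjm] -> 15 lines: zej kxwf lqhd qhl ajyct gtjxx ahvuy uqf ztpch mihjm btu tmqan qrozb wfgkh qed
Hunk 4: at line 8 remove [ztpch] add [lebnr] -> 15 lines: zej kxwf lqhd qhl ajyct gtjxx ahvuy uqf lebnr mihjm btu tmqan qrozb wfgkh qed
Hunk 5: at line 12 remove [qrozb] add [ztq] -> 15 lines: zej kxwf lqhd qhl ajyct gtjxx ahvuy uqf lebnr mihjm btu tmqan ztq wfgkh qed
Final line 9: lebnr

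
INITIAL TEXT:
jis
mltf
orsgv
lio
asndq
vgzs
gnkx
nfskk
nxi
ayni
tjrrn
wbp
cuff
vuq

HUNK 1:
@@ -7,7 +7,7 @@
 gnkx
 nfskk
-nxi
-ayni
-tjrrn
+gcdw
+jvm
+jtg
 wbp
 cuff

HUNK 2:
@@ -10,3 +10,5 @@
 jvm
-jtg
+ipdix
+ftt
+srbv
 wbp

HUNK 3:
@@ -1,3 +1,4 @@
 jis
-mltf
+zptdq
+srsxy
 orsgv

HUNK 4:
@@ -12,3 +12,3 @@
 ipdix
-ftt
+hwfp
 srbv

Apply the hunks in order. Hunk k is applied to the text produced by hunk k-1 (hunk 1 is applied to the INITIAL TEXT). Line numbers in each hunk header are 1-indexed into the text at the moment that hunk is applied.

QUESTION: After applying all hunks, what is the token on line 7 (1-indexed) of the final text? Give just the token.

Answer: vgzs

Derivation:
Hunk 1: at line 7 remove [nxi,ayni,tjrrn] add [gcdw,jvm,jtg] -> 14 lines: jis mltf orsgv lio asndq vgzs gnkx nfskk gcdw jvm jtg wbp cuff vuq
Hunk 2: at line 10 remove [jtg] add [ipdix,ftt,srbv] -> 16 lines: jis mltf orsgv lio asndq vgzs gnkx nfskk gcdw jvm ipdix ftt srbv wbp cuff vuq
Hunk 3: at line 1 remove [mltf] add [zptdq,srsxy] -> 17 lines: jis zptdq srsxy orsgv lio asndq vgzs gnkx nfskk gcdw jvm ipdix ftt srbv wbp cuff vuq
Hunk 4: at line 12 remove [ftt] add [hwfp] -> 17 lines: jis zptdq srsxy orsgv lio asndq vgzs gnkx nfskk gcdw jvm ipdix hwfp srbv wbp cuff vuq
Final line 7: vgzs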